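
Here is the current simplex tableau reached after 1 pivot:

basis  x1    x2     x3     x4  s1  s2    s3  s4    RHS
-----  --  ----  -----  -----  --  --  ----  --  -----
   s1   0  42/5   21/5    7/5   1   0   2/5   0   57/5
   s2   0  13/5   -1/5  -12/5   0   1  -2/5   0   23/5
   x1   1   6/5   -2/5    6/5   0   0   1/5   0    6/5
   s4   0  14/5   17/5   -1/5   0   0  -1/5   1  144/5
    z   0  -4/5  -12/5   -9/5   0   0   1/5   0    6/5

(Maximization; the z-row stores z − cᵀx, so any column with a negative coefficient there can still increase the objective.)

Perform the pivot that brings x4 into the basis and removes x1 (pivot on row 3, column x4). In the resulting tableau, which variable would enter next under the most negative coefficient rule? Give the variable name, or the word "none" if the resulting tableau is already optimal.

x3

Pivot element 6/5. New z-row = old z-row − (-9/5)·(row 3/(6/5)).
Updated z-row coefficients: x1: 3/2, x2: 1, x3: -3, x4: 0, s1: 0, s2: 0, s3: 1/2, s4: 0.
The most negative is -3 in column x3, so x3 would enter next.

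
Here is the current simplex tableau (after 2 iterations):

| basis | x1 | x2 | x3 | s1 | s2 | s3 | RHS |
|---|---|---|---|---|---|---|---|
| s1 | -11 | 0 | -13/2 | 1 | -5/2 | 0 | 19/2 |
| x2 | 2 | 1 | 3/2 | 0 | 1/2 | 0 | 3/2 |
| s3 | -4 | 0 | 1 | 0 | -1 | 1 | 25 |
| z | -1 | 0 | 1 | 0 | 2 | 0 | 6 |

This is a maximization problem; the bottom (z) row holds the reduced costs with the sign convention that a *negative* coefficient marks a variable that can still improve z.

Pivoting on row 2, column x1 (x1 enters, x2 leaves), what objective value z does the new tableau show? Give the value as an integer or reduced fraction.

27/4

Minimum ratio for x1: (3/2)/2 = 3/4.
z changes by −(z-row coeff of x1)·ratio = −(-1)·(3/4) = 3/4.
New z = 6 + (3/4) = 27/4.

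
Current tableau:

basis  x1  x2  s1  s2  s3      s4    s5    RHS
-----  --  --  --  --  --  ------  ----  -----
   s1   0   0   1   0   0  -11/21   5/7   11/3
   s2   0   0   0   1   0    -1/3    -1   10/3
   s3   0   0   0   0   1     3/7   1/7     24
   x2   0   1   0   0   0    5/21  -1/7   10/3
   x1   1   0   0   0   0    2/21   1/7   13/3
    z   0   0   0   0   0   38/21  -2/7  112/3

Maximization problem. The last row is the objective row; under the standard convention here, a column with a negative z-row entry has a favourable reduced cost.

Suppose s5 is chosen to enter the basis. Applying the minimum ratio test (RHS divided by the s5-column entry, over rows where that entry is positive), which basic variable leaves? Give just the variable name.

Ratios: row 1 (s1): (11/3)/(5/7) = 77/15; row 2 (s2): entry -1 ≤ 0, skip; row 3 (s3): 24/(1/7) = 168; row 4 (x2): entry -1/7 ≤ 0, skip; row 5 (x1): (13/3)/(1/7) = 91/3.
Minimum ratio 77/15 is in the s1 row, so s1 leaves.

s1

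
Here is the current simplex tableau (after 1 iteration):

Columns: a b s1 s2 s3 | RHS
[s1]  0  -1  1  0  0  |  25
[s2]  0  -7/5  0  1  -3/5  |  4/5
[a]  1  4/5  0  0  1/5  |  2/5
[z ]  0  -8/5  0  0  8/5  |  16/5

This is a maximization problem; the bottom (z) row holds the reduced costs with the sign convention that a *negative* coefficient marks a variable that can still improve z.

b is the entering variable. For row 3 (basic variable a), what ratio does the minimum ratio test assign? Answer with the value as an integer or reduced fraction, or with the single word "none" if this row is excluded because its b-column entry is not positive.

Ratio = RHS / (b entry) = (2/5) / (4/5) = 1/2.

1/2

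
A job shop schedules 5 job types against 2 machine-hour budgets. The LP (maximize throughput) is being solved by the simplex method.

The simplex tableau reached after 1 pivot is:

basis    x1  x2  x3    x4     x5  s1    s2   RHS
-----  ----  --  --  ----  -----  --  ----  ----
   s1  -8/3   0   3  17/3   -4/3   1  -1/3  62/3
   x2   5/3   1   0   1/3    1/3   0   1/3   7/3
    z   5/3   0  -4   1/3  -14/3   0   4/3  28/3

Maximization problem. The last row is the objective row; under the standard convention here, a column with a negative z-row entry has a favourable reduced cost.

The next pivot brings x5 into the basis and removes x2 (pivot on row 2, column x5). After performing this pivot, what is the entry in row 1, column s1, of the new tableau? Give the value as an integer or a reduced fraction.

Pivot element is row 2, column x5: 1/3.
Normalize row 2: new (row 2, s1) = 0/(1/3) = 0.
row 1 ← row 1 − (-4/3)·(new row 2): 1 − (-4/3)·0 = 1.

1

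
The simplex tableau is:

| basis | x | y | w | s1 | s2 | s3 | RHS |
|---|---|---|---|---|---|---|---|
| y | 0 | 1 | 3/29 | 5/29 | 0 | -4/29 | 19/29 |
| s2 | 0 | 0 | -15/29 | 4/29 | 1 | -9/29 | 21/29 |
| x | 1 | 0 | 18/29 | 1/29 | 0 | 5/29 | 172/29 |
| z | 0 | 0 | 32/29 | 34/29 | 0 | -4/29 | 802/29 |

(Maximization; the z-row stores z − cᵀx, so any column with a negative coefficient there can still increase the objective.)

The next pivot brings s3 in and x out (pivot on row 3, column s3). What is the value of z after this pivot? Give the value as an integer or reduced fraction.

162/5

Minimum ratio for s3: (172/29)/(5/29) = 172/5.
z changes by −(z-row coeff of s3)·ratio = −(-4/29)·(172/5) = 688/145.
New z = 802/29 + (688/145) = 162/5.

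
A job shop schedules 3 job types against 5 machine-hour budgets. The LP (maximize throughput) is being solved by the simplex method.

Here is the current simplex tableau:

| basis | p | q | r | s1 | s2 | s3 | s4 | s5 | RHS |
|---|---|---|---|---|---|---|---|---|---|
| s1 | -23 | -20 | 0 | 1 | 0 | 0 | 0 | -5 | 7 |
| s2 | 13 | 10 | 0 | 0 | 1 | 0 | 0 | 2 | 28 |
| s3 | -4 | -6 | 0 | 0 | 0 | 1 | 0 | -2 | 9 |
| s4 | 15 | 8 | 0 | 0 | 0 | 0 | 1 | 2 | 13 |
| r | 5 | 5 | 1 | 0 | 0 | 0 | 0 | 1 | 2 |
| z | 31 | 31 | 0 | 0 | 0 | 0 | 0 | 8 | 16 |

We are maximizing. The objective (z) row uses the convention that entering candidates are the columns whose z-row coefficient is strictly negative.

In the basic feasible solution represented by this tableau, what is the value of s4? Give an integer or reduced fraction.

13

s4 is basic (row 4); its value is the RHS of that row: 13.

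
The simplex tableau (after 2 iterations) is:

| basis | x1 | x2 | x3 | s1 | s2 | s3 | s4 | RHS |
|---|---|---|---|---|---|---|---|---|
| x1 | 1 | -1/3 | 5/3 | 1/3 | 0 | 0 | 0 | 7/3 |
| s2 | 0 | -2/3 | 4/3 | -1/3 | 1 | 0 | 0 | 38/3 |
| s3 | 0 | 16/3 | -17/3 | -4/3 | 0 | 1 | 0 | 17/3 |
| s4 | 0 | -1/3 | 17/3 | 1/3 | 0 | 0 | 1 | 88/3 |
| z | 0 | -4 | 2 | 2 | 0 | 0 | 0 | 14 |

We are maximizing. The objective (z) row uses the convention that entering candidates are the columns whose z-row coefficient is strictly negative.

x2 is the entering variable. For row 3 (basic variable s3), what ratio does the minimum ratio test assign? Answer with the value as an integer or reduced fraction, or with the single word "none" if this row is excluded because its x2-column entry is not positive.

Ratio = RHS / (x2 entry) = (17/3) / (16/3) = 17/16.

17/16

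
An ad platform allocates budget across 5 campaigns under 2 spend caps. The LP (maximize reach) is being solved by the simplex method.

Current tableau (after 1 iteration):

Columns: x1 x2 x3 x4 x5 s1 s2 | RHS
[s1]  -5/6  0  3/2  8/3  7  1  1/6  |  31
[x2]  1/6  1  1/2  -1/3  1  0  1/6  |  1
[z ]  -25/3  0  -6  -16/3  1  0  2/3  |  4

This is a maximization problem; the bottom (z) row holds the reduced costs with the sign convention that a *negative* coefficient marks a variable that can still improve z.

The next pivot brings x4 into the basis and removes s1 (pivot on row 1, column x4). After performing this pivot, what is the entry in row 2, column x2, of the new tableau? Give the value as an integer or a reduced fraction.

1

Pivot element is row 1, column x4: 8/3.
Normalize row 1: new (row 1, x2) = 0/(8/3) = 0.
row 2 ← row 2 − (-1/3)·(new row 1): 1 − (-1/3)·0 = 1.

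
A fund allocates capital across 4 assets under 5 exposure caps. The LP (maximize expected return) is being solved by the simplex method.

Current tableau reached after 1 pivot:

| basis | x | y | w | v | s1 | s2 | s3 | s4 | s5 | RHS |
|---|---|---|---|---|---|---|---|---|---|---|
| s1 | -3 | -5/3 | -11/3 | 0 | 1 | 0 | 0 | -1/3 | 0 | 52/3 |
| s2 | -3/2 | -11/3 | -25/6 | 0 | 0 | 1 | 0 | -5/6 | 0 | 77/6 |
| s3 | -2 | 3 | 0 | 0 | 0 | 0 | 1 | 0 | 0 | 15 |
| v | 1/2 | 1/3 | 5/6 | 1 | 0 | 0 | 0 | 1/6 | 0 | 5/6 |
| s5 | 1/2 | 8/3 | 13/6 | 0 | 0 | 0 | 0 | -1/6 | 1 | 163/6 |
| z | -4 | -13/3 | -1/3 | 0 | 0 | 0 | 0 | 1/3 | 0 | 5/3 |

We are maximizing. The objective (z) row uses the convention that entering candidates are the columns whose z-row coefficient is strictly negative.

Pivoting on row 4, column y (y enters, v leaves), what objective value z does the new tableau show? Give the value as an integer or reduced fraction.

Minimum ratio for y: (5/6)/(1/3) = 5/2.
z changes by −(z-row coeff of y)·ratio = −(-13/3)·(5/2) = 65/6.
New z = 5/3 + (65/6) = 25/2.

25/2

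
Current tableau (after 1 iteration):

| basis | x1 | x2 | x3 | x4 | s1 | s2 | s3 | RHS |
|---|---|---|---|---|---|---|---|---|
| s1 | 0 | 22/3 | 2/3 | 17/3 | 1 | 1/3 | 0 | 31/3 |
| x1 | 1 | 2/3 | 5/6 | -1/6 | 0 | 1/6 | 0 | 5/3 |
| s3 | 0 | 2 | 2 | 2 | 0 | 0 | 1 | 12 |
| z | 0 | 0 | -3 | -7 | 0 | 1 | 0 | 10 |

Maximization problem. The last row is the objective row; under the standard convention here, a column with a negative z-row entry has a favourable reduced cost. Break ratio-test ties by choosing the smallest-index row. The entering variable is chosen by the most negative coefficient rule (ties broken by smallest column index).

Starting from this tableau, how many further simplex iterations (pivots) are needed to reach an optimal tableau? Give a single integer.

2

pivot: x4 in, s1 out → z = 387/17
pivot: x3 in, x1 out → z = 806/29
No improving column remains; optimal.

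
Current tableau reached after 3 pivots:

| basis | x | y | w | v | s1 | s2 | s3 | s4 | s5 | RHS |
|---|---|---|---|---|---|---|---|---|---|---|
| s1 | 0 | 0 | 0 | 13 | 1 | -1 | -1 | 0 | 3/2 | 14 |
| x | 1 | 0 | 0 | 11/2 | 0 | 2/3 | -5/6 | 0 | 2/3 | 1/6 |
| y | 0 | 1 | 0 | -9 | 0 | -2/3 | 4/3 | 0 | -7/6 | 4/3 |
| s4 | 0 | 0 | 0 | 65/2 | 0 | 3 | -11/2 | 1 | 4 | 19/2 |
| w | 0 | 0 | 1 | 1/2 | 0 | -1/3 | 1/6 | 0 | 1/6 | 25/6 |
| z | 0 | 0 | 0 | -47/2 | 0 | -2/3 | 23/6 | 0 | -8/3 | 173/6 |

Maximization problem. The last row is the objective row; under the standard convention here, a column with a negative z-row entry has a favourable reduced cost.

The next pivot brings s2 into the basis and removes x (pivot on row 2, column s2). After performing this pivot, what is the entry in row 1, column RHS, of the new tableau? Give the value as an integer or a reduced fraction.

Pivot element is row 2, column s2: 2/3.
Normalize row 2: new (row 2, RHS) = (1/6)/(2/3) = 1/4.
row 1 ← row 1 − (-1)·(new row 2): 14 − (-1)·(1/4) = 57/4.

57/4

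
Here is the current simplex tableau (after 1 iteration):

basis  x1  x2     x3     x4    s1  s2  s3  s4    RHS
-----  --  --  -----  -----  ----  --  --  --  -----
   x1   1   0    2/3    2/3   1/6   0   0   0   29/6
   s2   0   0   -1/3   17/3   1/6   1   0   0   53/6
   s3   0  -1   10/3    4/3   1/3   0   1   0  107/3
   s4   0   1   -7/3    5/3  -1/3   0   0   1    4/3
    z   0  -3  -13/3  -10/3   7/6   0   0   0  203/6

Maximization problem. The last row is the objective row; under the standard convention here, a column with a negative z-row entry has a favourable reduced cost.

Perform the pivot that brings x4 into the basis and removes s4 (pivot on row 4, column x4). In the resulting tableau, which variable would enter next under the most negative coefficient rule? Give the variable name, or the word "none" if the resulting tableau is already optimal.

x3

Pivot element 5/3. New z-row = old z-row − (-10/3)·(row 4/(5/3)).
Updated z-row coefficients: x1: 0, x2: -1, x3: -9, x4: 0, s1: 1/2, s2: 0, s3: 0, s4: 2.
The most negative is -9 in column x3, so x3 would enter next.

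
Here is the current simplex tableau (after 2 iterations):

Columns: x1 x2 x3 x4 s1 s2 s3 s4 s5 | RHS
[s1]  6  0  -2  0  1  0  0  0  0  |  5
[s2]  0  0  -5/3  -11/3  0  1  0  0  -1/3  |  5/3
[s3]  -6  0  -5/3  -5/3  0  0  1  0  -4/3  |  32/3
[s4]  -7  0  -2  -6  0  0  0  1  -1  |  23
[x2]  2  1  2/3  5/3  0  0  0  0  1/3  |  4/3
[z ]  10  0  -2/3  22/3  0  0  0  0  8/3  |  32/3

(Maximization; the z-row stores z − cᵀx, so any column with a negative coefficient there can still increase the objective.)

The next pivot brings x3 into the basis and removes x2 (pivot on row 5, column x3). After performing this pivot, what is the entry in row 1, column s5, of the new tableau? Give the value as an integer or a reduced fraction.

1

Pivot element is row 5, column x3: 2/3.
Normalize row 5: new (row 5, s5) = (1/3)/(2/3) = 1/2.
row 1 ← row 1 − (-2)·(new row 5): 0 − (-2)·(1/2) = 1.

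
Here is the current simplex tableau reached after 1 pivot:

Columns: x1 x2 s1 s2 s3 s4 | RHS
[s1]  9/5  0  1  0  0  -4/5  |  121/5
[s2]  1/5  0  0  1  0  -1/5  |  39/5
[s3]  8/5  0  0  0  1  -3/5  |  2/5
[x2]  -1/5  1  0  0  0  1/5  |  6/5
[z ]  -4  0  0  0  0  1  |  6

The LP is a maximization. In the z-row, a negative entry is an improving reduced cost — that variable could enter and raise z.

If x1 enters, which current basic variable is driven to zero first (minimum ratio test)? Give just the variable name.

s3

Ratios: row 1 (s1): (121/5)/(9/5) = 121/9; row 2 (s2): (39/5)/(1/5) = 39; row 3 (s3): (2/5)/(8/5) = 1/4; row 4 (x2): entry -1/5 ≤ 0, skip.
Minimum ratio 1/4 is in the s3 row, so s3 leaves.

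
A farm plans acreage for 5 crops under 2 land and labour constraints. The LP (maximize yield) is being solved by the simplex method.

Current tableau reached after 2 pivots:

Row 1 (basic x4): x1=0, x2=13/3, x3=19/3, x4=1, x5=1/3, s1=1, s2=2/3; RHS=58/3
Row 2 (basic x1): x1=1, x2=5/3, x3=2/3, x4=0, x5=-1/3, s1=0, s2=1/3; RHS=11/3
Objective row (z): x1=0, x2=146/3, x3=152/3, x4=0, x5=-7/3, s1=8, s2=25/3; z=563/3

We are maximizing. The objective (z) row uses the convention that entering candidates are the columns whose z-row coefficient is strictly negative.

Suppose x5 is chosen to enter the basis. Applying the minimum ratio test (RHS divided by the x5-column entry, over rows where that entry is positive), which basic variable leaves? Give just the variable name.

x4

Ratios: row 1 (x4): (58/3)/(1/3) = 58; row 2 (x1): entry -1/3 ≤ 0, skip.
Minimum ratio 58 is in the x4 row, so x4 leaves.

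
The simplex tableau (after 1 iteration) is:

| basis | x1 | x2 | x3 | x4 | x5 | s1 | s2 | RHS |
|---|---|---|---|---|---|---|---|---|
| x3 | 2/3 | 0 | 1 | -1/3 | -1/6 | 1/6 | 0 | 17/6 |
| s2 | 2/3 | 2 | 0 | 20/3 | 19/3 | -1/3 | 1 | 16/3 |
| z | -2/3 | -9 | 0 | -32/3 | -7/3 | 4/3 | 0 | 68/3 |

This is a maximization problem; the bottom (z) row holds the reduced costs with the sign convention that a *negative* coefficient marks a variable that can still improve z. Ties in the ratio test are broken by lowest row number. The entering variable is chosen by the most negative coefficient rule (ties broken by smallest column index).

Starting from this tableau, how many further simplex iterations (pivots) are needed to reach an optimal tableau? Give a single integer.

3

pivot: x4 in, s2 out → z = 156/5
pivot: x2 in, x4 out → z = 140/3
pivot: s1 in, x3 out → z = 99/2
No improving column remains; optimal.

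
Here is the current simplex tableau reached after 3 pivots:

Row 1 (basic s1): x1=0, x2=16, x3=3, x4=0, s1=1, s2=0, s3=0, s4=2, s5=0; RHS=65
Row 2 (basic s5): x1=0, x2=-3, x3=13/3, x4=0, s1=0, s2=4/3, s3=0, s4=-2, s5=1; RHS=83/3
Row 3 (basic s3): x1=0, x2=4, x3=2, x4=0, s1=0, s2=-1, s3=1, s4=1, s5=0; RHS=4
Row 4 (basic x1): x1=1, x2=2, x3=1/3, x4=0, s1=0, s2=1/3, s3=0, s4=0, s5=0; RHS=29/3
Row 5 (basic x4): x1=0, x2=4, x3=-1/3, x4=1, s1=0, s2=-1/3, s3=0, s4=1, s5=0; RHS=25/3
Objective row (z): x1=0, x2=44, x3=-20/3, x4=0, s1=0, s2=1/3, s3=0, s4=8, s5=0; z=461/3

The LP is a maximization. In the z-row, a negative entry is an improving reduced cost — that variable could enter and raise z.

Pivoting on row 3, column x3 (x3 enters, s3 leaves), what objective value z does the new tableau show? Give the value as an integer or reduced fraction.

Minimum ratio for x3: 4/2 = 2.
z changes by −(z-row coeff of x3)·ratio = −(-20/3)·2 = 40/3.
New z = 461/3 + (40/3) = 167.

167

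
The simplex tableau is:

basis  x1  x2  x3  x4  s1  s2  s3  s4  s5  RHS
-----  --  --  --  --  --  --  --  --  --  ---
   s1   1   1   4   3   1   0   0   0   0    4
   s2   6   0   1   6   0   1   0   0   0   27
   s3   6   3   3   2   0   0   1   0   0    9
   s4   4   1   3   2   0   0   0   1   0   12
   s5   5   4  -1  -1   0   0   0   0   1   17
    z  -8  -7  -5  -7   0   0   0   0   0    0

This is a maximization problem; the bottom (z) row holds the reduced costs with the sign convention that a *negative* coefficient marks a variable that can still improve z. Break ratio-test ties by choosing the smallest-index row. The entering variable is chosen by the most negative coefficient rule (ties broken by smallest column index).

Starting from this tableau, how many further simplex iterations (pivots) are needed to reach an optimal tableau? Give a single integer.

pivot: x1 in, s3 out → z = 12
pivot: x4 in, s1 out → z = 257/16
pivot: x2 in, x1 out → z = 22
No improving column remains; optimal.

3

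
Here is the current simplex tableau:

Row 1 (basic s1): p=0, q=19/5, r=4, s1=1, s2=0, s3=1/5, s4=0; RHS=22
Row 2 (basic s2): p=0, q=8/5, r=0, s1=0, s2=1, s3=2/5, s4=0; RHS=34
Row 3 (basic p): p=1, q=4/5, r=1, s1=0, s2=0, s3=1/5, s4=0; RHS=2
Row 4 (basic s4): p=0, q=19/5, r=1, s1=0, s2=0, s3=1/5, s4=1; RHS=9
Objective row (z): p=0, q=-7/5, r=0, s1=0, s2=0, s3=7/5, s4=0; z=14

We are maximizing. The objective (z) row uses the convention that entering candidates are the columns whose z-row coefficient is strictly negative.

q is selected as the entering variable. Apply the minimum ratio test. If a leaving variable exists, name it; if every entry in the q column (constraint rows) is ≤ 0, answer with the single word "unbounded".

s4

Ratios: row 1 (s1): 22/(19/5) = 110/19; row 2 (s2): 34/(8/5) = 85/4; row 3 (p): 2/(4/5) = 5/2; row 4 (s4): 9/(19/5) = 45/19.
Minimum ratio is in the s4 row, so s4 leaves.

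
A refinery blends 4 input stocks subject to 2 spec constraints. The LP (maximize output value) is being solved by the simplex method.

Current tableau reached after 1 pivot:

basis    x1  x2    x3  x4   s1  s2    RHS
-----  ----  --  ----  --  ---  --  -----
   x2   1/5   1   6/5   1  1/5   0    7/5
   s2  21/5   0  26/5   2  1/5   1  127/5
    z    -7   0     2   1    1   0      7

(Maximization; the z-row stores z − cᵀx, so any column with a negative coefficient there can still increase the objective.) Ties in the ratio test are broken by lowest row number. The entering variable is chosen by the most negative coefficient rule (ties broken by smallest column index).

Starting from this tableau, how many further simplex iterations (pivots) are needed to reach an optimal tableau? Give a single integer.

pivot: x1 in, s2 out → z = 148/3
No improving column remains; optimal.

1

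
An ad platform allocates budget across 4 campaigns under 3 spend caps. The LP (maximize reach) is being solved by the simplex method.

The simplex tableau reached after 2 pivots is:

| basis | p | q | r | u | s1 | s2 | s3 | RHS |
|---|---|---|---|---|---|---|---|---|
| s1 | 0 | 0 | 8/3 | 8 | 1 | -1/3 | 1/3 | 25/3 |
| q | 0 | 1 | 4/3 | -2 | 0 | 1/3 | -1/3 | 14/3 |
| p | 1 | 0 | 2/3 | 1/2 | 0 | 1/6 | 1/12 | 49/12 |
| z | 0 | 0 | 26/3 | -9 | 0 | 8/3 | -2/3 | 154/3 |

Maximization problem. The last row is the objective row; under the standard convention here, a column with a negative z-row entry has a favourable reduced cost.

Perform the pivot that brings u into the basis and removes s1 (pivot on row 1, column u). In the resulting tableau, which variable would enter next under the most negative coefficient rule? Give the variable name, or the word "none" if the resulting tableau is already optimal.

s3

Pivot element 8. New z-row = old z-row − (-9)·(row 1/8).
Updated z-row coefficients: p: 0, q: 0, r: 35/3, u: 0, s1: 9/8, s2: 55/24, s3: -7/24.
The most negative is -7/24 in column s3, so s3 would enter next.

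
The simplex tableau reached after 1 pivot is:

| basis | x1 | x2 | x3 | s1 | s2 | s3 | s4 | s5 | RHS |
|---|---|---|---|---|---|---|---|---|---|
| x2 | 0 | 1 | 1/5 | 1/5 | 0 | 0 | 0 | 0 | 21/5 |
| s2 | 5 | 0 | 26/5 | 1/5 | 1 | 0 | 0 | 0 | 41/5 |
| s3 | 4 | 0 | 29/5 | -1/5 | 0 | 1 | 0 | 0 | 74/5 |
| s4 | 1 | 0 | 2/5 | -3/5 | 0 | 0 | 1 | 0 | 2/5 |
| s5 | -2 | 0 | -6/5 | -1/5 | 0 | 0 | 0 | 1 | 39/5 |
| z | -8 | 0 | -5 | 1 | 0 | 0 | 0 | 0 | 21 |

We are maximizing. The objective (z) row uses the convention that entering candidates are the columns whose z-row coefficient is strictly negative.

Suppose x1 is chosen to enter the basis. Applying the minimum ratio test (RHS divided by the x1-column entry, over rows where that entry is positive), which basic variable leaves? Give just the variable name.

Ratios: row 1 (x2): entry 0 ≤ 0, skip; row 2 (s2): (41/5)/5 = 41/25; row 3 (s3): (74/5)/4 = 37/10; row 4 (s4): (2/5)/1 = 2/5; row 5 (s5): entry -2 ≤ 0, skip.
Minimum ratio 2/5 is in the s4 row, so s4 leaves.

s4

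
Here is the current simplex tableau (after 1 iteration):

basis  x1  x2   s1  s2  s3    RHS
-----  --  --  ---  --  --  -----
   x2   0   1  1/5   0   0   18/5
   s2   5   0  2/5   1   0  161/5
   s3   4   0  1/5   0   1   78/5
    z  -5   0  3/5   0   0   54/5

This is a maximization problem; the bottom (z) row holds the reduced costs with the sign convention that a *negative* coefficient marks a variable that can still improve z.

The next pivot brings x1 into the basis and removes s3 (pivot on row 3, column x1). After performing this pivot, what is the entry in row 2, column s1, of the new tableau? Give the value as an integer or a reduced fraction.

Pivot element is row 3, column x1: 4.
Normalize row 3: new (row 3, s1) = (1/5)/4 = 1/20.
row 2 ← row 2 − 5·(new row 3): 2/5 − 5·(1/20) = 3/20.

3/20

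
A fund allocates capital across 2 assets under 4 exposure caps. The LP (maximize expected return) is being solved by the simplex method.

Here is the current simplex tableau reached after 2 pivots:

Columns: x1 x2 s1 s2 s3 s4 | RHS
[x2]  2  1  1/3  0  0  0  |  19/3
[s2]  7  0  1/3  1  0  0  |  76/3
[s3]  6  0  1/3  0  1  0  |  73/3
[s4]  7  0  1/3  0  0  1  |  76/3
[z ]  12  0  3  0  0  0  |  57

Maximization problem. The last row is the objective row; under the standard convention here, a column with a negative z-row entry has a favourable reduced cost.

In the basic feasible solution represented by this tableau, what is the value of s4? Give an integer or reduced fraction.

76/3

s4 is basic (row 4); its value is the RHS of that row: 76/3.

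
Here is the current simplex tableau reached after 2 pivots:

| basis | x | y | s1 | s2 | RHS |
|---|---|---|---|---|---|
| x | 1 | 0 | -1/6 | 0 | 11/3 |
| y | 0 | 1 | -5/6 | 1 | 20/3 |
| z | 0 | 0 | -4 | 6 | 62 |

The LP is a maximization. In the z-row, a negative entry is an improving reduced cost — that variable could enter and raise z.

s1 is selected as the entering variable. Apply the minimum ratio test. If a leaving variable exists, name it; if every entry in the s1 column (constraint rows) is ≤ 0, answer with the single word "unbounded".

unbounded

s1-column entries: row 1: -1/6, row 2: -5/6. All ≤ 0, so s1 can increase without bound; the LP is unbounded in this direction.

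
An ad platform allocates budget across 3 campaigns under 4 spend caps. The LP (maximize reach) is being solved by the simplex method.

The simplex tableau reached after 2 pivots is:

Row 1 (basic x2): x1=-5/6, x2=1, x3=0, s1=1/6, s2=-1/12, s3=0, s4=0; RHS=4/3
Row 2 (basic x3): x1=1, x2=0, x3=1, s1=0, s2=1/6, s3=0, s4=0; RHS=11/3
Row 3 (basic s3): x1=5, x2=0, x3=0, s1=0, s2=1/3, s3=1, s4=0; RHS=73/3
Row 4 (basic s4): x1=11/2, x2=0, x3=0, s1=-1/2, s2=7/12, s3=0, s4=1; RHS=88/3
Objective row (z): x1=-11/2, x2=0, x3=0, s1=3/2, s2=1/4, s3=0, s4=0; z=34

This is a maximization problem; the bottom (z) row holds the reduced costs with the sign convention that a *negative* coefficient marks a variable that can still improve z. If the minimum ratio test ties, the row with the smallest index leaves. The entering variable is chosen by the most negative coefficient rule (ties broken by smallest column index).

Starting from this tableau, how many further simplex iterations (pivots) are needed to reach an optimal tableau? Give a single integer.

pivot: x1 in, x3 out → z = 325/6
No improving column remains; optimal.

1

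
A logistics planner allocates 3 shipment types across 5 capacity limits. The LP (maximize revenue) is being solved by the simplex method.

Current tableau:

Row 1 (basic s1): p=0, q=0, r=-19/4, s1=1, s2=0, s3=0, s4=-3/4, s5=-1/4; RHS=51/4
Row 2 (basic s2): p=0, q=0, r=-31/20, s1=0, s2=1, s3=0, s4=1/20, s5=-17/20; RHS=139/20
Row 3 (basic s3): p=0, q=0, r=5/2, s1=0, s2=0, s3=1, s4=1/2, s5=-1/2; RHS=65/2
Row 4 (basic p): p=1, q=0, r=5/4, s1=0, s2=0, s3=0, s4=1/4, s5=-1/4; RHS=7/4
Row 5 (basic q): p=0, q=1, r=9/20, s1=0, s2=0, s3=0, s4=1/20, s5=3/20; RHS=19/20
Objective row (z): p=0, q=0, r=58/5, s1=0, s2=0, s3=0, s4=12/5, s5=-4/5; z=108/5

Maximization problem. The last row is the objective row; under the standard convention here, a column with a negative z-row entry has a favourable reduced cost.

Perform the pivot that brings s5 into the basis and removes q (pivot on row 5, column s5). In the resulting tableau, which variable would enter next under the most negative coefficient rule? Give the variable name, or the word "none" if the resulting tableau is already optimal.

Pivot element 3/20. New z-row = old z-row − (-4/5)·(row 5/(3/20)).
Updated z-row coefficients: p: 0, q: 16/3, r: 14, s1: 0, s2: 0, s3: 0, s4: 8/3, s5: 0.
No coefficient is strictly negative; the tableau after this pivot is optimal.

none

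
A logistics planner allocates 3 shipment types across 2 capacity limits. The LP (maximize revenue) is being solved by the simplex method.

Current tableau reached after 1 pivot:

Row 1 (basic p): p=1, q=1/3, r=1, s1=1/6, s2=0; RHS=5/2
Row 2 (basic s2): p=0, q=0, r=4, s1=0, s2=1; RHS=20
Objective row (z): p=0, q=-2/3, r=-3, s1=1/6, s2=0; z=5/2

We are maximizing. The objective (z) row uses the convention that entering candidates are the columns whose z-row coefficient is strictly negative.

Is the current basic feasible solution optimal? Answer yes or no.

Column q has objective-row coefficient -2/3, which is negative; an improving pivot exists, so not yet optimal.

no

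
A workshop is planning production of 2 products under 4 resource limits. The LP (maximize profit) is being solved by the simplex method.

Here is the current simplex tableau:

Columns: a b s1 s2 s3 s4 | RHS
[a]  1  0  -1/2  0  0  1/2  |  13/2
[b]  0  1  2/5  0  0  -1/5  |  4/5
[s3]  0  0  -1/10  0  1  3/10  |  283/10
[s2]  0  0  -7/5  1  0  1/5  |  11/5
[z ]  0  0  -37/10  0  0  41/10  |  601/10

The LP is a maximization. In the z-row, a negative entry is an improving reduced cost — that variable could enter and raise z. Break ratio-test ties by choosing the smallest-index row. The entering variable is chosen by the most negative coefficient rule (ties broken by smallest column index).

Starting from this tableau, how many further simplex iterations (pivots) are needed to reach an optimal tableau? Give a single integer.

pivot: s1 in, b out → z = 135/2
No improving column remains; optimal.

1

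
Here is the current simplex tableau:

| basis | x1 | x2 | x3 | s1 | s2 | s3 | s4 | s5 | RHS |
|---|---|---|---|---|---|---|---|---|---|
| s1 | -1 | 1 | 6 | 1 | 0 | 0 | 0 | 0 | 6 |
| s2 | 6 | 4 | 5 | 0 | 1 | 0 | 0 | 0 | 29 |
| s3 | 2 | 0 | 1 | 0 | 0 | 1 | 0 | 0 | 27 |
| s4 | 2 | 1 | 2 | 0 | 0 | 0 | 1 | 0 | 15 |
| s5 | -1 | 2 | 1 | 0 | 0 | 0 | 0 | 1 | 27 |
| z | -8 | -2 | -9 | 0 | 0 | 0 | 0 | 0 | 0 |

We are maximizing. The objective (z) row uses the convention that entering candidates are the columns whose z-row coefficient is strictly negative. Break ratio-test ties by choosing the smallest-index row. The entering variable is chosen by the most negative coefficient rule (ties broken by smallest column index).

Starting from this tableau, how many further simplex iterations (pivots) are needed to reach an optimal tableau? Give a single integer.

pivot: x3 in, s1 out → z = 9
pivot: x1 in, s2 out → z = 1737/41
No improving column remains; optimal.

2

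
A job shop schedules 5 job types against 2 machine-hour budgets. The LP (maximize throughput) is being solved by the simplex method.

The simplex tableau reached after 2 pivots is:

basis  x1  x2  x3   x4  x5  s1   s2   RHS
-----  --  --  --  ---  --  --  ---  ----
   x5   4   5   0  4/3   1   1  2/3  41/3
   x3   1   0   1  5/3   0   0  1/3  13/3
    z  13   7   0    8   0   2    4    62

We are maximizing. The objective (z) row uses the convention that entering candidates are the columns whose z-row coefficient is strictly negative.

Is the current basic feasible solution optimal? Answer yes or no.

yes

No objective-row coefficient is strictly negative, so no entering variable exists; the tableau is optimal.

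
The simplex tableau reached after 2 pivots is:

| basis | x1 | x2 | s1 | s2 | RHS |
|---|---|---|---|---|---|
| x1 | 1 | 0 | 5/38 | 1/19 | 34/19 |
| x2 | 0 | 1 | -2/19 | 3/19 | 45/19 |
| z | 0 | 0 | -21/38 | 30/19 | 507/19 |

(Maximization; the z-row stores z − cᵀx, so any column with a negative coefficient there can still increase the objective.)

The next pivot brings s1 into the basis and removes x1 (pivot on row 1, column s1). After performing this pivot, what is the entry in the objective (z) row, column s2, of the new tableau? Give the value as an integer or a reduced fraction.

Pivot element is row 1, column s1: 5/38.
Normalize row 1: new (row 1, s2) = (1/19)/(5/38) = 2/5.
z-row ← z-row − (-21/38)·(new row 1): 30/19 − (-21/38)·(2/5) = 9/5.

9/5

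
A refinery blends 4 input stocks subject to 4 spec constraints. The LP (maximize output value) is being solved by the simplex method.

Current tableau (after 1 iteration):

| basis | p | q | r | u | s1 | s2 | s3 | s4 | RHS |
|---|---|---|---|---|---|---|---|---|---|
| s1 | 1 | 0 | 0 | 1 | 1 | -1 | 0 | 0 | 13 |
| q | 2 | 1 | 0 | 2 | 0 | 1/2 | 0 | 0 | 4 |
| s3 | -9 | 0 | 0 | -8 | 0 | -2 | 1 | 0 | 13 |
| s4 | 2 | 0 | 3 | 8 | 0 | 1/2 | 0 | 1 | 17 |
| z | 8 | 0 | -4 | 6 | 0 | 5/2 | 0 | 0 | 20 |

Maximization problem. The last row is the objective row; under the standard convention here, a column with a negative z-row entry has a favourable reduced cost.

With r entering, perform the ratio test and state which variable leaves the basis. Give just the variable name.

Ratios: row 1 (s1): entry 0 ≤ 0, skip; row 2 (q): entry 0 ≤ 0, skip; row 3 (s3): entry 0 ≤ 0, skip; row 4 (s4): 17/3 = 17/3.
Minimum ratio 17/3 is in the s4 row, so s4 leaves.

s4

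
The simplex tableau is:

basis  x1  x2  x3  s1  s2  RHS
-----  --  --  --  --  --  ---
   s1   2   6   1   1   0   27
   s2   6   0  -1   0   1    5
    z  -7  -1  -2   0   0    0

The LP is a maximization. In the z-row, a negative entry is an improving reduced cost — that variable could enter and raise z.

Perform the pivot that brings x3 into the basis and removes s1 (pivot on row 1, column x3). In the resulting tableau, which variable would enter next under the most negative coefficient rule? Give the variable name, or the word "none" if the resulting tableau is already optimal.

Pivot element 1. New z-row = old z-row − (-2)·(row 1/1).
Updated z-row coefficients: x1: -3, x2: 11, x3: 0, s1: 2, s2: 0.
The most negative is -3 in column x1, so x1 would enter next.

x1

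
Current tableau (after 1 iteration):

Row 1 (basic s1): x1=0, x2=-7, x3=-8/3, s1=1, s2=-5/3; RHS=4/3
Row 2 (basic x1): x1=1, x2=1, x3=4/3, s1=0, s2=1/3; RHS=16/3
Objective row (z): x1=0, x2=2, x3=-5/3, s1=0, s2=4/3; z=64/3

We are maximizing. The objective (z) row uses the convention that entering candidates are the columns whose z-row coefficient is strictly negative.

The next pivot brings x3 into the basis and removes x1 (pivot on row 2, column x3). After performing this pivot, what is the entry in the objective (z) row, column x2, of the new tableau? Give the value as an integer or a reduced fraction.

Pivot element is row 2, column x3: 4/3.
Normalize row 2: new (row 2, x2) = 1/(4/3) = 3/4.
z-row ← z-row − (-5/3)·(new row 2): 2 − (-5/3)·(3/4) = 13/4.

13/4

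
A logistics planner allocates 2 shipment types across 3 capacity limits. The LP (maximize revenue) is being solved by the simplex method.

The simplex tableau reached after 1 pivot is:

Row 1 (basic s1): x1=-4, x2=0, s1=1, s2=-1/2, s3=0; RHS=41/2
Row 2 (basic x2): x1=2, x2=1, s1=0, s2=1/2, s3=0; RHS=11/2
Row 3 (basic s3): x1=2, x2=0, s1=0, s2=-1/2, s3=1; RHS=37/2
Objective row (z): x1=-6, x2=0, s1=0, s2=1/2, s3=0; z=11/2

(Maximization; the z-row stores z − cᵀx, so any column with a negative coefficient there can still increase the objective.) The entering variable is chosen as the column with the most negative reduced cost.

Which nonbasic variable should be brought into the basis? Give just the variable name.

Objective-row coefficients: x1: -6, x2: 0, s1: 0, s2: 1/2, s3: 0.
The most negative is -6 in column x1, so x1 enters.

x1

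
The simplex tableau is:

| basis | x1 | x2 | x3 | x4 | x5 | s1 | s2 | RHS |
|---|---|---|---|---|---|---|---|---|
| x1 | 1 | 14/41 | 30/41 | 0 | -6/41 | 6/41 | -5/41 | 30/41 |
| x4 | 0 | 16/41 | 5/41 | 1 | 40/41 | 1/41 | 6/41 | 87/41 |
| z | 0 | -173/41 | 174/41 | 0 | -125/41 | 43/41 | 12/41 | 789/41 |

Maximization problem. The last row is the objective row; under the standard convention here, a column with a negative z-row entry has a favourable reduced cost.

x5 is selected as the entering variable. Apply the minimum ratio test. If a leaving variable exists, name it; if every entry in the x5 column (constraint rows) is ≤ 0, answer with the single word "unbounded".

Ratios: row 1 (x1): entry -6/41 ≤ 0, skip; row 2 (x4): (87/41)/(40/41) = 87/40.
Minimum ratio is in the x4 row, so x4 leaves.

x4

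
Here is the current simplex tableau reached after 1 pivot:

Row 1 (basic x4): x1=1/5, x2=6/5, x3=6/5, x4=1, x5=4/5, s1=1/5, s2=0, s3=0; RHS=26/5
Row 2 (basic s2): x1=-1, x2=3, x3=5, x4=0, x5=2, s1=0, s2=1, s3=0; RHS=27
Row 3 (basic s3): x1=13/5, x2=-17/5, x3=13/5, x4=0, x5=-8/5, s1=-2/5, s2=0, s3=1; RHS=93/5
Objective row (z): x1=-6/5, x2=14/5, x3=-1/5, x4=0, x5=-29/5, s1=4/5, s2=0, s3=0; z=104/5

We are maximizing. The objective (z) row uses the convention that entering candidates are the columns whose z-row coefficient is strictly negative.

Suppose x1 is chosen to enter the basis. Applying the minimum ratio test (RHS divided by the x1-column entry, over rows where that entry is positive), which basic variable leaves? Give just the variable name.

s3

Ratios: row 1 (x4): (26/5)/(1/5) = 26; row 2 (s2): entry -1 ≤ 0, skip; row 3 (s3): (93/5)/(13/5) = 93/13.
Minimum ratio 93/13 is in the s3 row, so s3 leaves.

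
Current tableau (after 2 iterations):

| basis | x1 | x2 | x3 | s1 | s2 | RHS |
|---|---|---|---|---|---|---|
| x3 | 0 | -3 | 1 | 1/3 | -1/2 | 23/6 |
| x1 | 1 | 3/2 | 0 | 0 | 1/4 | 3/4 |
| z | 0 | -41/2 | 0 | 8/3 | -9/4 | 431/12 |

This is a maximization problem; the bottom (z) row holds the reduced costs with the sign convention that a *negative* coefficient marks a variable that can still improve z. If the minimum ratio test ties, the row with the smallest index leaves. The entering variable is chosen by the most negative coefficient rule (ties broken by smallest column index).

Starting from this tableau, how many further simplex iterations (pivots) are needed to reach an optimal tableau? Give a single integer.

1

pivot: x2 in, x1 out → z = 277/6
No improving column remains; optimal.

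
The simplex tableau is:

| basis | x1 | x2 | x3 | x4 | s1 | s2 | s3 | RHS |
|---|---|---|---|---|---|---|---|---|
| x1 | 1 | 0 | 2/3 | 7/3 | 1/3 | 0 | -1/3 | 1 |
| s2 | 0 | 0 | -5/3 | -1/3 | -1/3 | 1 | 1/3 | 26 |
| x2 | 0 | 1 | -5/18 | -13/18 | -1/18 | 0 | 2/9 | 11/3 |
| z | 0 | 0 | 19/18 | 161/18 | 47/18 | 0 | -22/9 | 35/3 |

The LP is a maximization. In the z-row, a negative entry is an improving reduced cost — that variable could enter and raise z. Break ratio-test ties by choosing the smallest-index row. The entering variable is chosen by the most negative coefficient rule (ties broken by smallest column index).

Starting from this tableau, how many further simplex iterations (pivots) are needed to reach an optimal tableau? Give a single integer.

pivot: s3 in, x2 out → z = 52
pivot: x3 in, x1 out → z = 104
No improving column remains; optimal.

2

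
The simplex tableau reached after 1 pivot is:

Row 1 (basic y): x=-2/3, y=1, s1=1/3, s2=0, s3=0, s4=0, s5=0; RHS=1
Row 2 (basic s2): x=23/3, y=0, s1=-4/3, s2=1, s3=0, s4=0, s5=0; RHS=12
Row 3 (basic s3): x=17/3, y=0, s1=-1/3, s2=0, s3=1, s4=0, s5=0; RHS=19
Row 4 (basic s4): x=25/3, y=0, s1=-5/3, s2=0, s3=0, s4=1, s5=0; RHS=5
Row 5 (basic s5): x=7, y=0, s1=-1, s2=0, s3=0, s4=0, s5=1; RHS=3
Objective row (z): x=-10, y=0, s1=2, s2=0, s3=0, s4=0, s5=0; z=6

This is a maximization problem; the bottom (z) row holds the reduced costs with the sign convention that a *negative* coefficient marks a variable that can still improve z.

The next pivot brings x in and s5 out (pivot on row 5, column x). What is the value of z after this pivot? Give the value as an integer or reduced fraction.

Minimum ratio for x: 3/7 = 3/7.
z changes by −(z-row coeff of x)·ratio = −(-10)·(3/7) = 30/7.
New z = 6 + (30/7) = 72/7.

72/7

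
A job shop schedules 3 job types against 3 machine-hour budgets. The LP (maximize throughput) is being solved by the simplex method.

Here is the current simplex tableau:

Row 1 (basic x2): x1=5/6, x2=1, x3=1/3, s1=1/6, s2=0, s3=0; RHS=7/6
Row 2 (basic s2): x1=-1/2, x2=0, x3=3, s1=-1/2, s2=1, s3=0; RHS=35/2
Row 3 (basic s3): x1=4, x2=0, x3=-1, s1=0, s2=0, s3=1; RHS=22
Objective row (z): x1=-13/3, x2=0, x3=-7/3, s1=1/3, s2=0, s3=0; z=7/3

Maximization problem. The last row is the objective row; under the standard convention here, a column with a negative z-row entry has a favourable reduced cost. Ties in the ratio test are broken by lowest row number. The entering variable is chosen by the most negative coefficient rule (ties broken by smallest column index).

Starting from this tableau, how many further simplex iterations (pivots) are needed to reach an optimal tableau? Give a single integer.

pivot: x1 in, x2 out → z = 42/5
pivot: x3 in, x1 out → z = 21/2
No improving column remains; optimal.

2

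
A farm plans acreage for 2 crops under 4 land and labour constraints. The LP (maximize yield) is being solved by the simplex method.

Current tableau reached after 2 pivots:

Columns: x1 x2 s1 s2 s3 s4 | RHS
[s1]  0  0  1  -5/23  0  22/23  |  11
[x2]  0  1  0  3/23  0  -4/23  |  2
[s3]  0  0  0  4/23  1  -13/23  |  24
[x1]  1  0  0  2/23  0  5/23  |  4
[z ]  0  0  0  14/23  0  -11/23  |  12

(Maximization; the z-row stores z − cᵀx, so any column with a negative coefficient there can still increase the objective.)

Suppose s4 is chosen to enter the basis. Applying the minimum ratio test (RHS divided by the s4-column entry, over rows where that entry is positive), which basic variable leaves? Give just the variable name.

Ratios: row 1 (s1): 11/(22/23) = 23/2; row 2 (x2): entry -4/23 ≤ 0, skip; row 3 (s3): entry -13/23 ≤ 0, skip; row 4 (x1): 4/(5/23) = 92/5.
Minimum ratio 23/2 is in the s1 row, so s1 leaves.

s1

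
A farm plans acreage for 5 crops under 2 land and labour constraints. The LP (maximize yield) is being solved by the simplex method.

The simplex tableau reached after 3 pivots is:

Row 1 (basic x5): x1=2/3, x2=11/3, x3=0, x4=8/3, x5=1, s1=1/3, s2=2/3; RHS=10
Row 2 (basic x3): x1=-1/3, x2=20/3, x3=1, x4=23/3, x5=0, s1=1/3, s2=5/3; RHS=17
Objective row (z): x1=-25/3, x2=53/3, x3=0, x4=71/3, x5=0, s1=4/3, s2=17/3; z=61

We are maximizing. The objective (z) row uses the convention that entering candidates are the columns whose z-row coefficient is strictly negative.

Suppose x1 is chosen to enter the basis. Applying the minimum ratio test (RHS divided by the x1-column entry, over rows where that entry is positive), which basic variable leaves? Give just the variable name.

x5

Ratios: row 1 (x5): 10/(2/3) = 15; row 2 (x3): entry -1/3 ≤ 0, skip.
Minimum ratio 15 is in the x5 row, so x5 leaves.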